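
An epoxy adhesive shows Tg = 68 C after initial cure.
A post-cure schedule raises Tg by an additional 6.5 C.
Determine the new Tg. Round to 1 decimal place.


New Tg = 68 + 6.5
= 74.5 C

74.5


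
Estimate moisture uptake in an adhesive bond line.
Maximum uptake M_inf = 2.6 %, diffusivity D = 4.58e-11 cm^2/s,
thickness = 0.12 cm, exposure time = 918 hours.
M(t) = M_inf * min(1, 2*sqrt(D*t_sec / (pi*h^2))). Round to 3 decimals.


Convert time: 918 h = 3304800 s
ratio = min(1, 2*sqrt(4.58e-11*3304800/(pi*0.12^2)))
= 0.115686
M(t) = 2.6 * 0.115686 = 0.301%

0.301


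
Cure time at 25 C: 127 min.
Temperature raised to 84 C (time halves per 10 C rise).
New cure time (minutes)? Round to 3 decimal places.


Acceleration factor = 2^(59/10) = 59.7141
New time = 127 / 59.7141 = 2.127 min

2.127


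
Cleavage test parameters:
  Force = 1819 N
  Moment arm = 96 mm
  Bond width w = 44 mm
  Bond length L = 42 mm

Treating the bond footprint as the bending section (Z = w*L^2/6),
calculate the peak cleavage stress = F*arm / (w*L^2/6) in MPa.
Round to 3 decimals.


M = 1819 * 96 = 174624 N*mm
Z = 44 * 42^2 / 6 = 77616 / 6 mm^3
sigma = M / Z = 6 * 174624 / 77616 = 1047744 / 77616
= 13.499 MPa

13.499


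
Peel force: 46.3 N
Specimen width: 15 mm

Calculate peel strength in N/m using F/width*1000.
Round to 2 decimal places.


Peel strength = 46.3 / 15 * 1000 = 3086.67 N/m

3086.67


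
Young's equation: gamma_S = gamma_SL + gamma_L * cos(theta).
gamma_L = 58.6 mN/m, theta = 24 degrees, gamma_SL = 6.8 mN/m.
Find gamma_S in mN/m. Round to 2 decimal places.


cos(24 deg) = 0.913545
gamma_S = 6.8 + 58.6 * 0.913545
= 60.33 mN/m

60.33


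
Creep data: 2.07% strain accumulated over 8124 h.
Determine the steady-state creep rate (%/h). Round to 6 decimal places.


Rate = 2.07 / 8124 = 0.000255 %/h

0.000255


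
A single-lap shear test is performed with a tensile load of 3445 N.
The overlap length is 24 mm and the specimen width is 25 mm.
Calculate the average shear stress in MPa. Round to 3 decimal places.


Shear stress = F / (overlap * width)
= 3445 / (24 * 25)
= 3445 / 600
= 5.742 MPa

5.742


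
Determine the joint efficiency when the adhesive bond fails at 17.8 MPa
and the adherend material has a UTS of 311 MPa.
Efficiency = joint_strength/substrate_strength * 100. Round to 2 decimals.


Joint efficiency = 17.8 / 311 * 100
= 5.72%

5.72


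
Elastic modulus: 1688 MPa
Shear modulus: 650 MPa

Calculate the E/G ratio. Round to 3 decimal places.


E / G = 1688 / 650 = 2.597

2.597


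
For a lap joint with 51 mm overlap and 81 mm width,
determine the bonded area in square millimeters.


Area = 51 * 81 = 4131 mm^2

4131


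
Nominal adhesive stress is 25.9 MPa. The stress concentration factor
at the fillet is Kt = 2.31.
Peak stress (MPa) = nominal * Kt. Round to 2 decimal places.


Peak = 25.9 * 2.31 = 59.83 MPa

59.83


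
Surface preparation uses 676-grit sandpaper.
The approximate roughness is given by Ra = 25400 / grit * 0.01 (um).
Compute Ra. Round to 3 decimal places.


Ra = 25400 / 676 * 0.01
= 254 / 676
= 0.376 um

0.376


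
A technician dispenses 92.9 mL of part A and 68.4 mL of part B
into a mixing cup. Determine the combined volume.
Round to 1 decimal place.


Combined volume = 92.9 + 68.4
= 161.3 mL

161.3


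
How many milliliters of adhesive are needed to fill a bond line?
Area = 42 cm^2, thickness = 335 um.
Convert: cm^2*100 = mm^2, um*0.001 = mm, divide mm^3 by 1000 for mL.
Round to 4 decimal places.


= (42 * 100) * (335 * 0.001) / 1000
= 1.4070 mL

1.4070


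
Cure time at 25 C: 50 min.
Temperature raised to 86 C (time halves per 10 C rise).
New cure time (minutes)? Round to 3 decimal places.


Acceleration factor = 2^(61/10) = 68.5935
New time = 50 / 68.5935 = 0.729 min

0.729


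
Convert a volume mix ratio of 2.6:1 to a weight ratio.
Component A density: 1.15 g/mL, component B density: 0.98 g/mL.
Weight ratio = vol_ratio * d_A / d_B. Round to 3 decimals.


= 2.6 * 1.15 / 0.98 = 3.051

3.051


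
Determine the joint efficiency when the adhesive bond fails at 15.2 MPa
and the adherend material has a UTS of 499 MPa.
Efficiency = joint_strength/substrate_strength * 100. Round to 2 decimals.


Joint efficiency = 15.2 / 499 * 100
= 3.05%

3.05


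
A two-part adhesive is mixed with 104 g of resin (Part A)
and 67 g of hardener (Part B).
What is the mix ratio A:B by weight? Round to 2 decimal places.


Mix ratio = mass_A / mass_B
= 104 / 67
= 1.55

1.55


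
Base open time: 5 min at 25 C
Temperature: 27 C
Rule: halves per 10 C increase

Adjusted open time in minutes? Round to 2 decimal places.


Acceleration = 2^((27-25)/10) = 1.1487
Open time = 5 / 1.1487 = 4.35 min

4.35


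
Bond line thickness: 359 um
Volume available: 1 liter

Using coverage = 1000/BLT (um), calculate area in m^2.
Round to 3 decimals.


1 L = 1e6 mm^3, thickness = 359 um = 0.359 mm
Area = 1e6 / 0.359 mm^2 = (1e6 / 0.359) / 1e6 m^2 = 1000 / 359 m^2
= 2.786 m^2

2.786


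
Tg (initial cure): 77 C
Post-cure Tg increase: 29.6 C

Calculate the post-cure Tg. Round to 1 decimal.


Post-cure Tg = 77 + 29.6 = 106.6 C

106.6


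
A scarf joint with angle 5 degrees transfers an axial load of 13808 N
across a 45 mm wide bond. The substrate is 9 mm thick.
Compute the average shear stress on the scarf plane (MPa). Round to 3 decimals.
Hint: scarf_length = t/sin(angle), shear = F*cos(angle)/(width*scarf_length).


scarf_length = 9 / sin(5 deg) = 103.2634 mm
cos(5 deg) = 0.996195
shear stress = 13808 * 0.996195 / (45 * 103.2634)
= 2.960 MPa

2.960


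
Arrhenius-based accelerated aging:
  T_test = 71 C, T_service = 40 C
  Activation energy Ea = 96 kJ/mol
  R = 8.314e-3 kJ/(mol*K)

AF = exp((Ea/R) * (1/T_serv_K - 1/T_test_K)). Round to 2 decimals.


T_test_K = 344.15, T_serv_K = 313.15
AF = exp((96/8.314e-3) * (1/313.15 - 1/344.15))
= 27.70

27.70


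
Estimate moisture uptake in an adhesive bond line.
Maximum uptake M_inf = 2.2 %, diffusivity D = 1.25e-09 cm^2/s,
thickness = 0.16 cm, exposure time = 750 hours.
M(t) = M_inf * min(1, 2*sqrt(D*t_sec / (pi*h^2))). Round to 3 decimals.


Convert time: 750 h = 2700000 s
ratio = min(1, 2*sqrt(1.25e-09*2700000/(pi*0.16^2)))
= 0.409706
M(t) = 2.2 * 0.409706 = 0.901%

0.901


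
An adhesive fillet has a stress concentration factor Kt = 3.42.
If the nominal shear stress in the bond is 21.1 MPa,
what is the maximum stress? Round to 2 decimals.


Max stress = 21.1 * 3.42 = 72.16 MPa

72.16


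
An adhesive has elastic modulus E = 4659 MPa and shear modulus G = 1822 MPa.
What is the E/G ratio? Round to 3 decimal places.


E/G = 4659 / 1822 = 2.557

2.557


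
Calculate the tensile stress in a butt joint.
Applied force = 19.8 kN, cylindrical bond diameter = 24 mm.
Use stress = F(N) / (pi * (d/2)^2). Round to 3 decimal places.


A = pi * 12.0^2 = 452.3893 mm^2
sigma = 19800.0 / 452.3893 = 43.768 MPa

43.768


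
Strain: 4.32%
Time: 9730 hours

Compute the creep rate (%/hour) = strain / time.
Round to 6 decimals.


Creep rate = 4.32 / 9730
= 0.000444 %/h

0.000444


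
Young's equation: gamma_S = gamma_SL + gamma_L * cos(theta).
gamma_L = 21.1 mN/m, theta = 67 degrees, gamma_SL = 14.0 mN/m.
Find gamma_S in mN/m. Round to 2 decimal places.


cos(67 deg) = 0.390731
gamma_S = 14.0 + 21.1 * 0.390731
= 22.24 mN/m

22.24


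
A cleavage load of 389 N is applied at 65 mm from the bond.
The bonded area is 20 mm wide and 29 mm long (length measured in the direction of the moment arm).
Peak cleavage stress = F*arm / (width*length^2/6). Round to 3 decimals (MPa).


Moment = 389 * 65 = 25285 N*mm
Section modulus = 20 * 841 / 6 = 16820 / 6 mm^3
Stress = 25285 / (16820 / 6) = 151710 / 16820
= 9.020 MPa

9.020


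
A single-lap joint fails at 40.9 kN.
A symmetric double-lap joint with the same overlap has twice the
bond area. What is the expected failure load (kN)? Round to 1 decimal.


Double-lap load = 2 * 40.9 = 81.8 kN

81.8


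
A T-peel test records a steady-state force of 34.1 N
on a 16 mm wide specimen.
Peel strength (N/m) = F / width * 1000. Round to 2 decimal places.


Peel strength = 34.1 / 16 * 1000
= 2131.25 N/m

2131.25


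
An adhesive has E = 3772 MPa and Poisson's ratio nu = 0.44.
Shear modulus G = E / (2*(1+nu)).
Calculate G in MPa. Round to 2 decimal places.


G = 3772 / (2*(1+0.44))
= 3772 / 2.88
= 1309.72 MPa

1309.72


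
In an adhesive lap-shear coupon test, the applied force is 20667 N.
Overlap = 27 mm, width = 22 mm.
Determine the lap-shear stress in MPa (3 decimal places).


stress = F / (overlap * width)
= 20667 / (27 * 22)
= 34.793 MPa

34.793


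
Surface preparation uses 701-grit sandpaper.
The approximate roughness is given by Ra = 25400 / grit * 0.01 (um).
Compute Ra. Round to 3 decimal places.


Ra = 25400 / 701 * 0.01
= 254 / 701
= 0.362 um

0.362


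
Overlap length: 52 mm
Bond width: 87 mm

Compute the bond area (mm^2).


Bond area = 52 * 87 = 4524 mm^2

4524


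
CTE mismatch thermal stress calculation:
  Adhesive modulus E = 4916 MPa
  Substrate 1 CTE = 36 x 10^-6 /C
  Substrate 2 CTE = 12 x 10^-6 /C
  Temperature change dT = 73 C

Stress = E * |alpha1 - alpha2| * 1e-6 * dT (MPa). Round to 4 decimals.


delta_alpha = |36 - 12| = 24 x 10^-6/C
Stress = 4916 * 24e-6 * 73
= 8.6128 MPa

8.6128


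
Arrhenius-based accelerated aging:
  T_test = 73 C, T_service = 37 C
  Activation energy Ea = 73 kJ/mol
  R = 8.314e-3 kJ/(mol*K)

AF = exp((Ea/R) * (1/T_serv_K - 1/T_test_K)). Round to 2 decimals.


T_test_K = 346.15, T_serv_K = 310.15
AF = exp((73/8.314e-3) * (1/310.15 - 1/346.15))
= 19.00

19.00


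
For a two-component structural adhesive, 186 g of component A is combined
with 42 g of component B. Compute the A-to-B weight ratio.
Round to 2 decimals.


Weight ratio A:B = 186 / 42
= 4.43

4.43


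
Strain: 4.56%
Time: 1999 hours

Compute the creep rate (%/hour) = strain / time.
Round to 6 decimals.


Creep rate = 4.56 / 1999
= 0.002281 %/h

0.002281


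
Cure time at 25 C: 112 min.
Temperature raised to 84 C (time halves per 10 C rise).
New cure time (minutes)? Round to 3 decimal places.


Acceleration factor = 2^(59/10) = 59.7141
New time = 112 / 59.7141 = 1.876 min

1.876


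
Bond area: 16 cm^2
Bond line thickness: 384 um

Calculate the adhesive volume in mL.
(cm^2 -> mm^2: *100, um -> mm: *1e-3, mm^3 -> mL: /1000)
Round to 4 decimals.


V = 16*100 * 384*1e-3 / 1000
= 0.6144 mL

0.6144


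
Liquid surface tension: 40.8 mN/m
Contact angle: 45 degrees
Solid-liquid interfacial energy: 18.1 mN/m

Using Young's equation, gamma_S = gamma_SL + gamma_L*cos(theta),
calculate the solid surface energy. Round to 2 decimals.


gamma_S = 18.1 + 40.8 * cos(45)
= 46.95 mN/m

46.95


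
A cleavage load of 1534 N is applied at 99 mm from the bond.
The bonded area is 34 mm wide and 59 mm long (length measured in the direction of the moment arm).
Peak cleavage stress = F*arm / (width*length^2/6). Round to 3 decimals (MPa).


Moment = 1534 * 99 = 151866 N*mm
Section modulus = 34 * 3481 / 6 = 118354 / 6 mm^3
Stress = 151866 / (118354 / 6) = 911196 / 118354
= 7.699 MPa

7.699


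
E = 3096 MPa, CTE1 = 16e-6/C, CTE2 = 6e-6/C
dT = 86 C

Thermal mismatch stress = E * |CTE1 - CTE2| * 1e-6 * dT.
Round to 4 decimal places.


= 3096 * 10e-6 * 86
= 2.6626 MPa

2.6626


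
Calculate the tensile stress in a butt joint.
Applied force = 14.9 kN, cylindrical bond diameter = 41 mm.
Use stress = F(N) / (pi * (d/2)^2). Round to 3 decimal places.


A = pi * 20.5^2 = 1320.2543 mm^2
sigma = 14900.0 / 1320.2543 = 11.286 MPa

11.286


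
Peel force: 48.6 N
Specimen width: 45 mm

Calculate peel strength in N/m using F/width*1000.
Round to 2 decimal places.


Peel strength = 48.6 / 45 * 1000 = 1080.00 N/m

1080.00


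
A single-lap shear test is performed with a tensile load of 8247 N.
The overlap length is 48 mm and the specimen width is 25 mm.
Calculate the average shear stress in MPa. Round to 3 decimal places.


Shear stress = F / (overlap * width)
= 8247 / (48 * 25)
= 8247 / 1200
= 6.873 MPa

6.873


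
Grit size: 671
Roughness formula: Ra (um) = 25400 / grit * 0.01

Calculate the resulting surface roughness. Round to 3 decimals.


Ra = 25400 / 671 * 0.01
= 0.379 um

0.379


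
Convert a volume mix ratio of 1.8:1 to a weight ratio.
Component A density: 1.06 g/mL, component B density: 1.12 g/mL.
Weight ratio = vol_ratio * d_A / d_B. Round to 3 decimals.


= 1.8 * 1.06 / 1.12 = 1.704

1.704


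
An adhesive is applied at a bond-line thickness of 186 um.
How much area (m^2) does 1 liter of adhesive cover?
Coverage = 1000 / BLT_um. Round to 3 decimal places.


Coverage = 1000 / 186 = 5.376 m^2

5.376


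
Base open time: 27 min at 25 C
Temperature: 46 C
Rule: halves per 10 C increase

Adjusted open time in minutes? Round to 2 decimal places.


Acceleration = 2^((46-25)/10) = 4.2871
Open time = 27 / 4.2871 = 6.30 min

6.30


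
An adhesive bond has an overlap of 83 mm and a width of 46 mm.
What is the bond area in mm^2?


Bond area = overlap * width
= 83 * 46
= 3818 mm^2

3818


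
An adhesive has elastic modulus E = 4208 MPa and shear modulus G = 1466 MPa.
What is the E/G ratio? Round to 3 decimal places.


E/G = 4208 / 1466 = 2.870

2.870


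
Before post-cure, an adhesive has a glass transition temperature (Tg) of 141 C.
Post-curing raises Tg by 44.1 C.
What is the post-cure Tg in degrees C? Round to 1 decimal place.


Tg_post = Tg_base + delta_Tg
= 141 + 44.1
= 185.1 C

185.1


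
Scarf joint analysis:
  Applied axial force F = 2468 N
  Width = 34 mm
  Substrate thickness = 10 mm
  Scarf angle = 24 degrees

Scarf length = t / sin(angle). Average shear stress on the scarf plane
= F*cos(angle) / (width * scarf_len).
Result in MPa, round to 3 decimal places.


Scarf length = 10 / sin(24 deg) = 24.5859 mm
cos(24 deg) = 0.913545
Shear = 2468 * 0.913545 / (34 * 24.5859)
= 2.697 MPa

2.697


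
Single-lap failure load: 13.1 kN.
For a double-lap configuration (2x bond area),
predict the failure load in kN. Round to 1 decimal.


Failure load = 13.1 * 2 = 26.2 kN

26.2


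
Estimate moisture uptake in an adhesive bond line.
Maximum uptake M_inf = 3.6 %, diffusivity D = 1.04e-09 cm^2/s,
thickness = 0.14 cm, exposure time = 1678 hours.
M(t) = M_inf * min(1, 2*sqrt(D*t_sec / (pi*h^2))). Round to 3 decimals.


Convert time: 1678 h = 6040800 s
ratio = min(1, 2*sqrt(1.04e-09*6040800/(pi*0.14^2)))
= 0.638838
M(t) = 3.6 * 0.638838 = 2.300%

2.300


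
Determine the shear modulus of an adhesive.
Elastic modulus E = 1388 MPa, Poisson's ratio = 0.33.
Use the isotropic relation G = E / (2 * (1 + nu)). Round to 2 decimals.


G = 1388 / (2*(1+0.33)) = 1388 / 2.66
= 521.80 MPa

521.80


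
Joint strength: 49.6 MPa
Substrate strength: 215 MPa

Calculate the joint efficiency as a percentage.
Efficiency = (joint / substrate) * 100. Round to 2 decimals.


Efficiency = (49.6 / 215) * 100 = 23.07%

23.07


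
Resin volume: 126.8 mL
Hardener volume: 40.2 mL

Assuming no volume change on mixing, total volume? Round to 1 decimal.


V_total = 126.8 + 40.2 = 167.0 mL

167.0


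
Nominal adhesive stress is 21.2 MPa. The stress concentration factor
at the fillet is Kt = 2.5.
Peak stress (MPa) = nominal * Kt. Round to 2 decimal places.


Peak = 21.2 * 2.5 = 53.00 MPa

53.00


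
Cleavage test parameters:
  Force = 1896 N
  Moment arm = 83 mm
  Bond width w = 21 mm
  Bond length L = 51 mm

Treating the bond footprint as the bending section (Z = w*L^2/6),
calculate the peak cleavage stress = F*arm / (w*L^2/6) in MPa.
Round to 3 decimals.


M = 1896 * 83 = 157368 N*mm
Z = 21 * 51^2 / 6 = 54621 / 6 mm^3
sigma = M / Z = 6 * 157368 / 54621 = 944208 / 54621
= 17.287 MPa

17.287


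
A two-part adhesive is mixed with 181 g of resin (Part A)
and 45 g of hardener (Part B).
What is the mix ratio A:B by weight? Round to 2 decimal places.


Mix ratio = mass_A / mass_B
= 181 / 45
= 4.02

4.02


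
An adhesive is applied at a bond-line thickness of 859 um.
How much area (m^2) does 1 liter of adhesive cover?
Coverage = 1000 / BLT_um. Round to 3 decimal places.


Coverage = 1000 / 859 = 1.164 m^2

1.164


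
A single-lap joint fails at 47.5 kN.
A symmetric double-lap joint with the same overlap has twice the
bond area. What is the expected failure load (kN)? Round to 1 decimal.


Double-lap load = 2 * 47.5 = 95.0 kN

95.0


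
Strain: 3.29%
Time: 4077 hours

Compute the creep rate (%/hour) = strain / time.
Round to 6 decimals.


Creep rate = 3.29 / 4077
= 0.000807 %/h

0.000807


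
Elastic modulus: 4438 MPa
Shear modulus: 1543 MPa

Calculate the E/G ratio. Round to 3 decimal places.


E / G = 4438 / 1543 = 2.876

2.876


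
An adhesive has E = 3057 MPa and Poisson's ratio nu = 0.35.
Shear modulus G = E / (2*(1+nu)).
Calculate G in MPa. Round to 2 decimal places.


G = 3057 / (2*(1+0.35))
= 3057 / 2.70
= 1132.22 MPa

1132.22


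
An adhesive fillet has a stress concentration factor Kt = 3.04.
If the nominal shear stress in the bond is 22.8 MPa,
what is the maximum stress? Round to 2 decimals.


Max stress = 22.8 * 3.04 = 69.31 MPa

69.31


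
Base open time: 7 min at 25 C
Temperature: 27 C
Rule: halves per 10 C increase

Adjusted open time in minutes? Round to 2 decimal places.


Acceleration = 2^((27-25)/10) = 1.1487
Open time = 7 / 1.1487 = 6.09 min

6.09


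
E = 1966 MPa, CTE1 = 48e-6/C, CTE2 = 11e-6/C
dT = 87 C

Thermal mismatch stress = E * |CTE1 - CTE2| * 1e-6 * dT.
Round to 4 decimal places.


= 1966 * 37e-6 * 87
= 6.3286 MPa

6.3286


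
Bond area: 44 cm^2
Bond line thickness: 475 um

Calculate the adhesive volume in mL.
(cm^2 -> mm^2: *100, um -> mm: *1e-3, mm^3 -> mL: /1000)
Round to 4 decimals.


V = 44*100 * 475*1e-3 / 1000
= 2.0900 mL

2.0900


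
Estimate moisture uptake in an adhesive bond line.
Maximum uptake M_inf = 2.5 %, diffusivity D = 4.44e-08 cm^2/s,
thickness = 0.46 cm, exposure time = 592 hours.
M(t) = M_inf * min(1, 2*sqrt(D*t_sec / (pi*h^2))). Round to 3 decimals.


Convert time: 592 h = 2131200 s
ratio = min(1, 2*sqrt(4.44e-08*2131200/(pi*0.46^2)))
= 0.754572
M(t) = 2.5 * 0.754572 = 1.886%

1.886


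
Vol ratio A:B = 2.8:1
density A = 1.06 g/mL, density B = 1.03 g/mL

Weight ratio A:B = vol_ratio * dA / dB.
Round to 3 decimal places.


Weight ratio = 2.8 * 1.06 / 1.03
= 2.882

2.882


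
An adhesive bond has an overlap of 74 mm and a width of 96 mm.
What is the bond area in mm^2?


Bond area = overlap * width
= 74 * 96
= 7104 mm^2

7104


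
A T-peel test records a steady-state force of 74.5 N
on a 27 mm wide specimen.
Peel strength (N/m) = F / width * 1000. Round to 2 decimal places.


Peel strength = 74.5 / 27 * 1000
= 2759.26 N/m

2759.26


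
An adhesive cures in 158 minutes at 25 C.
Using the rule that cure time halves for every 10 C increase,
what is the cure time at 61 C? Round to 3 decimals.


Factor = 2^((61 - 25) / 10) = 12.1257
Cure time = 158 / 12.1257
= 13.030 minutes

13.030


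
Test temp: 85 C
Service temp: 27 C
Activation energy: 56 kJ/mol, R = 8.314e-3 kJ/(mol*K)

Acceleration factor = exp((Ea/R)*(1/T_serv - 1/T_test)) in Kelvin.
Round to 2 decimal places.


AF = exp((56/0.008314)*(1/300.15 - 1/358.15))
= 37.87

37.87


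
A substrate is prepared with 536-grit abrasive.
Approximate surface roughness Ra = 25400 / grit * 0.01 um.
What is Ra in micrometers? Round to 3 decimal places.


Ra = 25400 / 536 * 0.01 = 0.474 um

0.474


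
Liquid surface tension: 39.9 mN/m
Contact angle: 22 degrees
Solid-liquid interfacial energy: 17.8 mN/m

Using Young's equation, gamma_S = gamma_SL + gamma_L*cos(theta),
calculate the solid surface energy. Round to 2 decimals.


gamma_S = 17.8 + 39.9 * cos(22)
= 54.79 mN/m

54.79


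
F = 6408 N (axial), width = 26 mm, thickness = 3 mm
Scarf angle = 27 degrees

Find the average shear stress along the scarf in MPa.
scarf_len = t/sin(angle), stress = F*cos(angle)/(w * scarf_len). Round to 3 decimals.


scarf_len = 3/sin(27 deg) = 6.6081
cos(27 deg) = 0.891007
stress = 6408*0.891007/(26*6.6081) = 33.232 MPa

33.232


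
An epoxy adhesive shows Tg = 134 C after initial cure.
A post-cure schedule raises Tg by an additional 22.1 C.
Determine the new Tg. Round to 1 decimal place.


New Tg = 134 + 22.1
= 156.1 C

156.1


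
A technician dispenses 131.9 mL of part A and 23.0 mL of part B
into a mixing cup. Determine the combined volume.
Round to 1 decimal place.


Combined volume = 131.9 + 23.0
= 154.9 mL

154.9


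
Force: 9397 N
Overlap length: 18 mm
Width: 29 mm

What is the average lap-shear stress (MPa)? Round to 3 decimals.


Average shear stress = F / (overlap * width)
= 9397 / (18 * 29)
= 18.002 MPa

18.002


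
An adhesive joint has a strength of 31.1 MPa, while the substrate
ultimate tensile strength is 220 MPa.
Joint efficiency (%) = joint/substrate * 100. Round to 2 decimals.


Efficiency = 31.1 / 220 * 100
= 14.14%

14.14


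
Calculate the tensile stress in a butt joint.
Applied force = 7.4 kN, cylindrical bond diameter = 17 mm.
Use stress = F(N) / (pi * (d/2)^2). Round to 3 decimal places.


A = pi * 8.5^2 = 226.9801 mm^2
sigma = 7400.0 / 226.9801 = 32.602 MPa

32.602


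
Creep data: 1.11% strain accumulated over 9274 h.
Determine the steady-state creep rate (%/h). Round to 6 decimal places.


Rate = 1.11 / 9274 = 0.000120 %/h

0.000120


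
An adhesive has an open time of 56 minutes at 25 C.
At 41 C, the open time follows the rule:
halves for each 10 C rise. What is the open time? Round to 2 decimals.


Factor = 2^((41-25)/10) = 3.0314
Open time = 56 / 3.0314 = 18.47 min

18.47


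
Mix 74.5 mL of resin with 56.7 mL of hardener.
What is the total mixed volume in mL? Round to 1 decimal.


Total = 74.5 + 56.7 = 131.2 mL

131.2


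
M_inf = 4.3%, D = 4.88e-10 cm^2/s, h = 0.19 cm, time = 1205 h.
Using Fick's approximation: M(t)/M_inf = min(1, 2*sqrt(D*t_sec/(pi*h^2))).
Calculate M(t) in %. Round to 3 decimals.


t = 4338000 s
ratio = min(1, 2*sqrt(4.88e-10*4338000/(pi*0.0361)))
= 0.273247
M(t) = 4.3 * 0.273247 = 1.175%

1.175


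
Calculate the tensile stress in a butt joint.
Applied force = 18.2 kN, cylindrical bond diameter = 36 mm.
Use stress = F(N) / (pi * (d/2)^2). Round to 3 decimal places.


A = pi * 18.0^2 = 1017.8760 mm^2
sigma = 18200.0 / 1017.8760 = 17.880 MPa

17.880


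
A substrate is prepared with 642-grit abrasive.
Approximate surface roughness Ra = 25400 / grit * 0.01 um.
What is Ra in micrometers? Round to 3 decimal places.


Ra = 25400 / 642 * 0.01 = 0.396 um

0.396


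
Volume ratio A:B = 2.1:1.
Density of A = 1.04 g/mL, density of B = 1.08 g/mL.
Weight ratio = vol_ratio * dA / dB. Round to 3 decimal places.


Wt ratio = 2.1 * 1.04 / 1.08
= 2.022

2.022


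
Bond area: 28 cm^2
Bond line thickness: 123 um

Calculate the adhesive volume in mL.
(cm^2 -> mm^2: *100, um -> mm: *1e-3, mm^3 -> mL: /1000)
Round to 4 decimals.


V = 28*100 * 123*1e-3 / 1000
= 0.3444 mL

0.3444


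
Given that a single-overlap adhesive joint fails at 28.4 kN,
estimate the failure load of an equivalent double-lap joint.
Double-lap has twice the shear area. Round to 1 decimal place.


Double-lap factor = 2
Expected load = 28.4 * 2 = 56.8 kN

56.8


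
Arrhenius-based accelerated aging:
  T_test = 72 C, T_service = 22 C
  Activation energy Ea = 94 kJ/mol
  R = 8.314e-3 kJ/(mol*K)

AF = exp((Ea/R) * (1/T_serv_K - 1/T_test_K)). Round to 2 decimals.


T_test_K = 345.15, T_serv_K = 295.15
AF = exp((94/8.314e-3) * (1/295.15 - 1/345.15))
= 257.05

257.05


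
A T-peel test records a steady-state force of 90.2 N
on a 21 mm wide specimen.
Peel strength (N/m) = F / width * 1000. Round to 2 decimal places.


Peel strength = 90.2 / 21 * 1000
= 4295.24 N/m

4295.24


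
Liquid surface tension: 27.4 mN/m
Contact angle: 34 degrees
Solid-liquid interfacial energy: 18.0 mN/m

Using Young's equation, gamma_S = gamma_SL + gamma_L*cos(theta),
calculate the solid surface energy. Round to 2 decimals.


gamma_S = 18.0 + 27.4 * cos(34)
= 40.72 mN/m

40.72


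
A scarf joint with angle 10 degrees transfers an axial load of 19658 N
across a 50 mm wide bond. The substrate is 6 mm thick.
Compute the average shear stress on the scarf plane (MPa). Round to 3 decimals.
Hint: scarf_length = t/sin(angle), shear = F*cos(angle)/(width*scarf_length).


scarf_length = 6 / sin(10 deg) = 34.5526 mm
cos(10 deg) = 0.984808
shear stress = 19658 * 0.984808 / (50 * 34.5526)
= 11.206 MPa

11.206


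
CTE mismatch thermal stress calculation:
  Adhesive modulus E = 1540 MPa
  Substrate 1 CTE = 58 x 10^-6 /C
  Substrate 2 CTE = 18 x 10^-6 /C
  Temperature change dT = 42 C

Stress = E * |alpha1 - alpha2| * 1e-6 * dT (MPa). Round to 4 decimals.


delta_alpha = |58 - 18| = 40 x 10^-6/C
Stress = 1540 * 40e-6 * 42
= 2.5872 MPa

2.5872


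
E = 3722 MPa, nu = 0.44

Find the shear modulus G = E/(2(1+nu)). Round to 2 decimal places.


G = 3722 / (2 * 1.44)
= 1292.36 MPa

1292.36


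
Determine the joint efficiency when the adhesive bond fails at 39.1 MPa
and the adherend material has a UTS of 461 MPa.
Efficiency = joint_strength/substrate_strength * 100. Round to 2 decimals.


Joint efficiency = 39.1 / 461 * 100
= 8.48%

8.48


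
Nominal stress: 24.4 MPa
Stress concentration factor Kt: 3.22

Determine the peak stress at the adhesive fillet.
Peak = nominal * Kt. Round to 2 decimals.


Peak stress = 24.4 * 3.22
= 78.57 MPa

78.57


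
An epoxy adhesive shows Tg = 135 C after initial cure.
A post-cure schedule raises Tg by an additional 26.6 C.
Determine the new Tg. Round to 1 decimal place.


New Tg = 135 + 26.6
= 161.6 C

161.6


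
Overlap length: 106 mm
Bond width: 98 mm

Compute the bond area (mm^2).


Bond area = 106 * 98 = 10388 mm^2

10388


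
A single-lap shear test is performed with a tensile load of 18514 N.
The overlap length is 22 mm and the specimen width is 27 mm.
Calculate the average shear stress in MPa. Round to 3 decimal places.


Shear stress = F / (overlap * width)
= 18514 / (22 * 27)
= 18514 / 594
= 31.168 MPa

31.168


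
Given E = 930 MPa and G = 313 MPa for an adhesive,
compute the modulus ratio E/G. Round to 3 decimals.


E/G ratio = 930 / 313 = 2.971

2.971


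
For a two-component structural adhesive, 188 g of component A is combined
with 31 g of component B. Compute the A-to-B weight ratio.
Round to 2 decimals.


Weight ratio A:B = 188 / 31
= 6.06

6.06


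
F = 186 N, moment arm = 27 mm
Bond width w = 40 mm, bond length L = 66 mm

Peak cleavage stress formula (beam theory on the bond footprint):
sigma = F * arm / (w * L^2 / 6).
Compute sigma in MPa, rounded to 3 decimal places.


sigma = (186 * 27) / (40 * 4356 / 6)
= 5022 * 6 / 174240
= 30132 / 174240
= 0.173 MPa

0.173


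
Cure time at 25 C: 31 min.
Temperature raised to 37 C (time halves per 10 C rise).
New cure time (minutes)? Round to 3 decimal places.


Acceleration factor = 2^(12/10) = 2.2974
New time = 31 / 2.2974 = 13.494 min

13.494


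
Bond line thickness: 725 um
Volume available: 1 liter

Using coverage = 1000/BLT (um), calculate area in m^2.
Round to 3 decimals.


1 L = 1e6 mm^3, thickness = 725 um = 0.725 mm
Area = 1e6 / 0.725 mm^2 = (1e6 / 0.725) / 1e6 m^2 = 1000 / 725 m^2
= 1.379 m^2

1.379


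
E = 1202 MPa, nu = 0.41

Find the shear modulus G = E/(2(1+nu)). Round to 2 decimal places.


G = 1202 / (2 * 1.41)
= 426.24 MPa

426.24


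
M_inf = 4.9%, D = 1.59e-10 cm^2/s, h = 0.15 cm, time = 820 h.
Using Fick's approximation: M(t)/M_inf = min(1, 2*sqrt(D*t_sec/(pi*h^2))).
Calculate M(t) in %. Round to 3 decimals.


t = 2952000 s
ratio = min(1, 2*sqrt(1.59e-10*2952000/(pi*0.0225)))
= 0.162975
M(t) = 4.9 * 0.162975 = 0.799%

0.799


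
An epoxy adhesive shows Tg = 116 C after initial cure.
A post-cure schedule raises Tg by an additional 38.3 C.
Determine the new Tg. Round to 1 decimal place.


New Tg = 116 + 38.3
= 154.3 C

154.3


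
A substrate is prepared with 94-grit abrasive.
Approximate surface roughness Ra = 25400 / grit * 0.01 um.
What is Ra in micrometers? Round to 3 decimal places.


Ra = 25400 / 94 * 0.01 = 2.702 um

2.702


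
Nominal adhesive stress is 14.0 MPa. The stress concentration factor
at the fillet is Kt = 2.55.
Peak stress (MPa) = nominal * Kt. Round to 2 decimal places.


Peak = 14.0 * 2.55 = 35.70 MPa

35.70


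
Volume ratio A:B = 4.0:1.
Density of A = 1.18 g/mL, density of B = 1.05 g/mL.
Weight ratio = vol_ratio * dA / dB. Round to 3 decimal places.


Wt ratio = 4.0 * 1.18 / 1.05
= 4.495

4.495


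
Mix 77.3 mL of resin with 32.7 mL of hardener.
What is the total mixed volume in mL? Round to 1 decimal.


Total = 77.3 + 32.7 = 110.0 mL

110.0


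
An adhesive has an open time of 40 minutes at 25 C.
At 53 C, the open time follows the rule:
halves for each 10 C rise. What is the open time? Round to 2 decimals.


Factor = 2^((53-25)/10) = 6.9644
Open time = 40 / 6.9644 = 5.74 min

5.74


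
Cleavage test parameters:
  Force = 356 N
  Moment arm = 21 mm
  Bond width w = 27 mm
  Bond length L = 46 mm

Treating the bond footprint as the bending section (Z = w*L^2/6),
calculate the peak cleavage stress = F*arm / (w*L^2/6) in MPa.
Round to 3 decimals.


M = 356 * 21 = 7476 N*mm
Z = 27 * 46^2 / 6 = 57132 / 6 mm^3
sigma = M / Z = 6 * 7476 / 57132 = 44856 / 57132
= 0.785 MPa

0.785


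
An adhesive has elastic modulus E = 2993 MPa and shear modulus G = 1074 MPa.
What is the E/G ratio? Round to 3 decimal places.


E/G = 2993 / 1074 = 2.787

2.787


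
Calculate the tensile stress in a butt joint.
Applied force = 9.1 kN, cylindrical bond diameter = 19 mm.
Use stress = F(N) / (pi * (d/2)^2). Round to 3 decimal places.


A = pi * 9.5^2 = 283.5287 mm^2
sigma = 9100.0 / 283.5287 = 32.096 MPa

32.096


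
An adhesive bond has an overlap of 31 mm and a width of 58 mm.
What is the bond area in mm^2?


Bond area = overlap * width
= 31 * 58
= 1798 mm^2

1798


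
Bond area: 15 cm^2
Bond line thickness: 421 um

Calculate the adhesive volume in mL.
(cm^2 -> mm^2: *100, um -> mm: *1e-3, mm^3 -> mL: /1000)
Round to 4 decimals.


V = 15*100 * 421*1e-3 / 1000
= 0.6315 mL

0.6315


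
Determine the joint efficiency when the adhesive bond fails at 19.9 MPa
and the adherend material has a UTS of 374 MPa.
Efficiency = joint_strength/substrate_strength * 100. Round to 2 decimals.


Joint efficiency = 19.9 / 374 * 100
= 5.32%

5.32


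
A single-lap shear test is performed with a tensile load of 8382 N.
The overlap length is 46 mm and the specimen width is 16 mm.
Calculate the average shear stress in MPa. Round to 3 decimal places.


Shear stress = F / (overlap * width)
= 8382 / (46 * 16)
= 8382 / 736
= 11.389 MPa

11.389


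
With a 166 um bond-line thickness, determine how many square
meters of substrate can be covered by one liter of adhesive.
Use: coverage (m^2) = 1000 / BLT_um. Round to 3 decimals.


Coverage = 1000 / 166 = 6.024 m^2

6.024


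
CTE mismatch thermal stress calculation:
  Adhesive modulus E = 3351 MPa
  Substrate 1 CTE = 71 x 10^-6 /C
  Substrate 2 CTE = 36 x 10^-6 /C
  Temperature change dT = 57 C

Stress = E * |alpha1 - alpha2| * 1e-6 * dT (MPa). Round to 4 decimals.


delta_alpha = |71 - 36| = 35 x 10^-6/C
Stress = 3351 * 35e-6 * 57
= 6.6852 MPa

6.6852


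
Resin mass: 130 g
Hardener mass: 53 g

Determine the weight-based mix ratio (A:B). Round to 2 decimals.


Ratio = 130 / 53 = 2.45

2.45


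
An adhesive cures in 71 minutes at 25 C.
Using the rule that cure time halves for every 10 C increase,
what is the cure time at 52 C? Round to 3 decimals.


Factor = 2^((52 - 25) / 10) = 6.4980
Cure time = 71 / 6.4980
= 10.926 minutes

10.926


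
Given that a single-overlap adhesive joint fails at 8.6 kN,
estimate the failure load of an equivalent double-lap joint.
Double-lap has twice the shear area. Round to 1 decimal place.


Double-lap factor = 2
Expected load = 8.6 * 2 = 17.2 kN

17.2


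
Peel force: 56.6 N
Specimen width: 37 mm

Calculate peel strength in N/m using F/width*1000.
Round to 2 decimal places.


Peel strength = 56.6 / 37 * 1000 = 1529.73 N/m

1529.73


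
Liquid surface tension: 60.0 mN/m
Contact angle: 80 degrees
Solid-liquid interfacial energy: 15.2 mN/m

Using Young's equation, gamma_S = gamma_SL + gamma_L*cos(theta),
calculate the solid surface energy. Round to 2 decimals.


gamma_S = 15.2 + 60.0 * cos(80)
= 25.62 mN/m

25.62


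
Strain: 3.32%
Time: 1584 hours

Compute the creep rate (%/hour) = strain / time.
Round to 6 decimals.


Creep rate = 3.32 / 1584
= 0.002096 %/h

0.002096


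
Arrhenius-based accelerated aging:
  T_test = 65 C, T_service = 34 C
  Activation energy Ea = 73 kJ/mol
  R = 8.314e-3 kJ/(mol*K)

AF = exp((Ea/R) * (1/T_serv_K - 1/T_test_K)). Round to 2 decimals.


T_test_K = 338.15, T_serv_K = 307.15
AF = exp((73/8.314e-3) * (1/307.15 - 1/338.15))
= 13.75

13.75


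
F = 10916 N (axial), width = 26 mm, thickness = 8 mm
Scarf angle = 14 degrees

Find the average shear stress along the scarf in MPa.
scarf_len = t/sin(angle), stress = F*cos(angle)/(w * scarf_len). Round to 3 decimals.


scarf_len = 8/sin(14 deg) = 33.0685
cos(14 deg) = 0.970296
stress = 10916*0.970296/(26*33.0685) = 12.319 MPa

12.319


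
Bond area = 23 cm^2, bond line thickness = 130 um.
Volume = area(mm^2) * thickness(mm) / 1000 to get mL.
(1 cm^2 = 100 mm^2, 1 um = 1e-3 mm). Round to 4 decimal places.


area_mm2 = 23 * 100 = 2300
blt_mm = 130 * 1e-3 = 0.13
vol_mm3 = 2300 * 0.13 = 299.0
vol_mL = 299.0 / 1000 = 0.2990 mL

0.2990


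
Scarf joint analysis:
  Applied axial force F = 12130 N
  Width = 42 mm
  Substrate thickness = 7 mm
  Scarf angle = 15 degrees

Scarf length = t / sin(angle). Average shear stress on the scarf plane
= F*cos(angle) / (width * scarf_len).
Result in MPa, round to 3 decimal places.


Scarf length = 7 / sin(15 deg) = 27.0459 mm
cos(15 deg) = 0.965926
Shear = 12130 * 0.965926 / (42 * 27.0459)
= 10.315 MPa

10.315


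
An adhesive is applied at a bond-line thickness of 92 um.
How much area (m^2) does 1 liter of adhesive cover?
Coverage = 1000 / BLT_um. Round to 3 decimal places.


Coverage = 1000 / 92 = 10.870 m^2

10.870


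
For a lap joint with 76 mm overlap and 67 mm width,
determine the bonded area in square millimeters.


Area = 76 * 67 = 5092 mm^2

5092


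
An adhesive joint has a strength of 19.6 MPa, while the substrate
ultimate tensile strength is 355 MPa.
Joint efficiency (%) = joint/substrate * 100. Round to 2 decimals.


Efficiency = 19.6 / 355 * 100
= 5.52%

5.52


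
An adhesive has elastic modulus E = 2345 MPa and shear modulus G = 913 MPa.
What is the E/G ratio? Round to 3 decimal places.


E/G = 2345 / 913 = 2.568

2.568


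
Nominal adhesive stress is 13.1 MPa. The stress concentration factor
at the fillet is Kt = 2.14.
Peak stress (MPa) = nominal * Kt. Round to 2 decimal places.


Peak = 13.1 * 2.14 = 28.03 MPa

28.03


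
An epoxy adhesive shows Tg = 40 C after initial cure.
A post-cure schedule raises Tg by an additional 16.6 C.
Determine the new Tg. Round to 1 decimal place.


New Tg = 40 + 16.6
= 56.6 C

56.6


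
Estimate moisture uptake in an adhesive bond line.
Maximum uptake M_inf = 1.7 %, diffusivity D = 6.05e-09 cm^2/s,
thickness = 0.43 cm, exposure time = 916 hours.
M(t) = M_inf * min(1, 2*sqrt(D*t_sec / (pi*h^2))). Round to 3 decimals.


Convert time: 916 h = 3297600 s
ratio = min(1, 2*sqrt(6.05e-09*3297600/(pi*0.43^2)))
= 0.370649
M(t) = 1.7 * 0.370649 = 0.630%

0.630


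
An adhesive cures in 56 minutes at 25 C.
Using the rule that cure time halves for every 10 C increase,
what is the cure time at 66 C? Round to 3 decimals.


Factor = 2^((66 - 25) / 10) = 17.1484
Cure time = 56 / 17.1484
= 3.266 minutes

3.266


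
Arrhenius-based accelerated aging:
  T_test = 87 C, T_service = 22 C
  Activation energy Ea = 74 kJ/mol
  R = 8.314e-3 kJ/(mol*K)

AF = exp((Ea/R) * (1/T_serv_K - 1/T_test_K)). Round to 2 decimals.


T_test_K = 360.15, T_serv_K = 295.15
AF = exp((74/8.314e-3) * (1/295.15 - 1/360.15))
= 231.05

231.05


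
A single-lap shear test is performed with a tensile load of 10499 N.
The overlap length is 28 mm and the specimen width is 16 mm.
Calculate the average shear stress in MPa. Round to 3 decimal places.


Shear stress = F / (overlap * width)
= 10499 / (28 * 16)
= 10499 / 448
= 23.435 MPa

23.435


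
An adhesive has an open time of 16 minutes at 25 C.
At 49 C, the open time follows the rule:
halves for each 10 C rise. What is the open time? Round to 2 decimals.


Factor = 2^((49-25)/10) = 5.2780
Open time = 16 / 5.2780 = 3.03 min

3.03


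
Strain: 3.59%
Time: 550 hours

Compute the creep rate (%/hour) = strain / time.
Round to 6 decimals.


Creep rate = 3.59 / 550
= 0.006527 %/h

0.006527


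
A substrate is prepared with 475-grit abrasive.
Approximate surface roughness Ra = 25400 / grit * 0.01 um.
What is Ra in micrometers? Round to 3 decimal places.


Ra = 25400 / 475 * 0.01 = 0.535 um

0.535


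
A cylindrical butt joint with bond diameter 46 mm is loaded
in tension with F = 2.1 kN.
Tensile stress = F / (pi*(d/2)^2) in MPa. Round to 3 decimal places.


Area = pi * (46/2)^2 = 1661.9025 mm^2
Stress = 2.1*1000 / 1661.9025
= 1.264 MPa

1.264


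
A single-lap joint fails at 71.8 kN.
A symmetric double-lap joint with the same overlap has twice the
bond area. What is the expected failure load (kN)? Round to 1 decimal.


Double-lap load = 2 * 71.8 = 143.6 kN

143.6


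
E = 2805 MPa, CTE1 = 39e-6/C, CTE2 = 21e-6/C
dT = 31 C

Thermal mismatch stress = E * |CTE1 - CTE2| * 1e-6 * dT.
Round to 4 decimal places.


= 2805 * 18e-6 * 31
= 1.5652 MPa

1.5652


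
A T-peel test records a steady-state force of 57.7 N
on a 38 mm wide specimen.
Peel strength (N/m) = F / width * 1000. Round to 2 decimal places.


Peel strength = 57.7 / 38 * 1000
= 1518.42 N/m

1518.42


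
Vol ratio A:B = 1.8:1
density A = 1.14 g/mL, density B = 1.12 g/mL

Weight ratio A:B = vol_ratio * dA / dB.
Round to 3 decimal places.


Weight ratio = 1.8 * 1.14 / 1.12
= 1.832

1.832


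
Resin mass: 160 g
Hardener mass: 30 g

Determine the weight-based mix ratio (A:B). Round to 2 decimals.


Ratio = 160 / 30 = 5.33

5.33


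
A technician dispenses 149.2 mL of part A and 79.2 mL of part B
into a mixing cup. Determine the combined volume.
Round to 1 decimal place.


Combined volume = 149.2 + 79.2
= 228.4 mL

228.4


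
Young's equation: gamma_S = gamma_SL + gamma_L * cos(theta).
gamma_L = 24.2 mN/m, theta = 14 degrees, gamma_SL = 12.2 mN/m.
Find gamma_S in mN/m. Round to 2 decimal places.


cos(14 deg) = 0.970296
gamma_S = 12.2 + 24.2 * 0.970296
= 35.68 mN/m

35.68


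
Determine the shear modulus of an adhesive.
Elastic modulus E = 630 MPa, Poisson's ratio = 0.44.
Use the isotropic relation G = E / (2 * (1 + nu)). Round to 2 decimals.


G = 630 / (2*(1+0.44)) = 630 / 2.88
= 218.75 MPa

218.75


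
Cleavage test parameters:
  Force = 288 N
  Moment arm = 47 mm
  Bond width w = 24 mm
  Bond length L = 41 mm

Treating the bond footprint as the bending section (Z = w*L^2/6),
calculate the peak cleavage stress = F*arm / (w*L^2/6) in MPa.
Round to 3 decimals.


M = 288 * 47 = 13536 N*mm
Z = 24 * 41^2 / 6 = 40344 / 6 mm^3
sigma = M / Z = 6 * 13536 / 40344 = 81216 / 40344
= 2.013 MPa

2.013


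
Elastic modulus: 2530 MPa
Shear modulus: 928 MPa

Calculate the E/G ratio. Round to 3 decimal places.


E / G = 2530 / 928 = 2.726

2.726


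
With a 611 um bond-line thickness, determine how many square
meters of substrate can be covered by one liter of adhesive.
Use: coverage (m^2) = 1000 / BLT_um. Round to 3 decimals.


Coverage = 1000 / 611 = 1.637 m^2

1.637
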